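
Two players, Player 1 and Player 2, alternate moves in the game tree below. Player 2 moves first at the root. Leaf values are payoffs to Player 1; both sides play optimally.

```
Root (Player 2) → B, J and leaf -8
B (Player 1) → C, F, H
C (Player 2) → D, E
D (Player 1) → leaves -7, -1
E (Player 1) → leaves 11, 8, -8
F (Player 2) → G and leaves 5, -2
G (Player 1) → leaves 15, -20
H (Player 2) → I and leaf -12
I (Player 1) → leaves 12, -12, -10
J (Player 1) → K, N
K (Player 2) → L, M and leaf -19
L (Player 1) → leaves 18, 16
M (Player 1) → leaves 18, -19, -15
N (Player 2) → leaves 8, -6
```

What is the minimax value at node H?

-12

I: max(12, -12, -10) = 12
H: min(12, -12) = -12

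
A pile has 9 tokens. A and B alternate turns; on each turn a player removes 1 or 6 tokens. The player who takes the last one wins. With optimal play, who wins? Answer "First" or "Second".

W/L table (W = player to move can force a win):
i:   0  1  2  3  4  5  6  7  8  9
     L  W  L  W  L  W  W  L  W  L
Position 9 is L, so the second player wins.

Second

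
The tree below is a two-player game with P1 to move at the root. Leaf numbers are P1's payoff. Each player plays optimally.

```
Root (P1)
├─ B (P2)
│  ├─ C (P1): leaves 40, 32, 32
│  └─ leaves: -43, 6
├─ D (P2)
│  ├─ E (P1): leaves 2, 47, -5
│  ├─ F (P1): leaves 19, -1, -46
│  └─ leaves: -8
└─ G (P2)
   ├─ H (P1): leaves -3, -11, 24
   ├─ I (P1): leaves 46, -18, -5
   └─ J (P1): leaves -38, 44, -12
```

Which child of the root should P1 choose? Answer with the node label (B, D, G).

C (P1): max(40, 32, 32) = 40
B (P2): min(40, -43, 6) = -43
E (P1): max(2, 47, -5) = 47
F (P1): max(19, -1, -46) = 19
D (P2): min(47, 19, -8) = -8
H (P1): max(-3, -11, 24) = 24
I (P1): max(46, -18, -5) = 46
J (P1): max(-38, 44, -12) = 44
G (P2): min(24, 46, 44) = 24
Root (P1): max(-43, -8, 24) = 24
P1 picks the child with the highest value: G (value 24).

G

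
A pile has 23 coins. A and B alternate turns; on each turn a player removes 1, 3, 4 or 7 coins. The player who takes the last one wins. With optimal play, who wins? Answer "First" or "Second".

Mark each pile size as W (mover wins) or L (mover loses):
i:   0  1  2  3  4  5  6  7  8  9 10 11 12 13 14 15 16 17 18 19 20 21 22 23
     L  W  L  W  W  W  W  W  L  W  L  W  W  W  W  W  L  W  L  W  W  W  W  W
Position 23 is W, so the first player wins.

First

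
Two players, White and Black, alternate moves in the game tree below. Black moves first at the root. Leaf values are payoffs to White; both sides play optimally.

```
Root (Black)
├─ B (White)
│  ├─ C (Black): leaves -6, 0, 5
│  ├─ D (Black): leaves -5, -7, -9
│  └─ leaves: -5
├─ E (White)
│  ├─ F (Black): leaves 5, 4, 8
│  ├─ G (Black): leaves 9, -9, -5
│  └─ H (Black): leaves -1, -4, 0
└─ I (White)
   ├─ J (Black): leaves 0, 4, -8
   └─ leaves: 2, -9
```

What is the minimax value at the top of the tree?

C (Black): min(-6, 0, 5) = -6
D (Black): min(-5, -7, -9) = -9
B (White): max(-6, -9, -5) = -5
F (Black): min(5, 4, 8) = 4
G (Black): min(9, -9, -5) = -9
H (Black): min(-1, -4, 0) = -4
E (White): max(4, -9, -4) = 4
J (Black): min(0, 4, -8) = -8
I (White): max(-8, 2, -9) = 2
Root (Black): min(-5, 4, 2) = -5

-5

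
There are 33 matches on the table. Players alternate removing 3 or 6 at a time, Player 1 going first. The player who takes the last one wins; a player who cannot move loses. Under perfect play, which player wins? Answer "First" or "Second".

First

i:   0  1  2  3  4  5  6  7  8  9 10 11 12 13 14 15 16 17 18 19 20 21 22 23 24 25 26 27 28 29 30 31 32 33
     L  L  L  W  W  W  W  W  W  L  L  L  W  W  W  W  W  W  L  L  L  W  W  W  W  W  W  L  L  L  W  W  W  W
Position 33 is W, so the first player wins.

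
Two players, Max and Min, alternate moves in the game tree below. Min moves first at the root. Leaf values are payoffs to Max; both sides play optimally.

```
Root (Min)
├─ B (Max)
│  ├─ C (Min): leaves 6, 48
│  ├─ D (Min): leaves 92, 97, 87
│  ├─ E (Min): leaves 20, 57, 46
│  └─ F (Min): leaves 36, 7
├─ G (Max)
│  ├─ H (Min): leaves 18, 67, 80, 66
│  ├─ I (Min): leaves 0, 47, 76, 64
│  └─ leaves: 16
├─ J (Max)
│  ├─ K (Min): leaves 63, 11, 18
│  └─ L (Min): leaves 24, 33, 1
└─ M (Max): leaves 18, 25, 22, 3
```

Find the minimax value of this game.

11

C (Min): min(6, 48) = 6
D (Min): min(92, 97, 87) = 87
E (Min): min(20, 57, 46) = 20
F (Min): min(36, 7) = 7
B (Max): max(6, 87, 20, 7) = 87
H (Min): min(18, 67, 80, 66) = 18
I (Min): min(0, 47, 76, 64) = 0
G (Max): max(18, 0, 16) = 18
K (Min): min(63, 11, 18) = 11
L (Min): min(24, 33, 1) = 1
J (Max): max(11, 1) = 11
M (Max): max(18, 25, 22, 3) = 25
Root (Min): min(87, 18, 11, 25) = 11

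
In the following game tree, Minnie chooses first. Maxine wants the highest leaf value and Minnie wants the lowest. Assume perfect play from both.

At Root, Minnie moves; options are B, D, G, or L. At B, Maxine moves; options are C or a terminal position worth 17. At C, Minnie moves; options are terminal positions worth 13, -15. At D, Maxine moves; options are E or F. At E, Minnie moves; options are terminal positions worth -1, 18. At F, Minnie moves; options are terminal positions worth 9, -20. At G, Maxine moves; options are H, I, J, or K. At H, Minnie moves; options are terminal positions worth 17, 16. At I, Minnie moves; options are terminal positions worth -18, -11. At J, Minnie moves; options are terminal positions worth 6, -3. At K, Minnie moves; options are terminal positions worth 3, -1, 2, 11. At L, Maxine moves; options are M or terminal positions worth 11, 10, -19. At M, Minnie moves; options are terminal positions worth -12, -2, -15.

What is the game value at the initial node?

C (Minnie): min(13, -15) = -15
B (Maxine): max(-15, 17) = 17
E (Minnie): min(-1, 18) = -1
F (Minnie): min(9, -20) = -20
D (Maxine): max(-1, -20) = -1
H (Minnie): min(17, 16) = 16
I (Minnie): min(-18, -11) = -18
J (Minnie): min(6, -3) = -3
K (Minnie): min(3, -1, 2, 11) = -1
G (Maxine): max(16, -18, -3, -1) = 16
M (Minnie): min(-12, -2, -15) = -15
L (Maxine): max(-15, 11, 10, -19) = 11
Root (Minnie): min(17, -1, 16, 11) = -1

-1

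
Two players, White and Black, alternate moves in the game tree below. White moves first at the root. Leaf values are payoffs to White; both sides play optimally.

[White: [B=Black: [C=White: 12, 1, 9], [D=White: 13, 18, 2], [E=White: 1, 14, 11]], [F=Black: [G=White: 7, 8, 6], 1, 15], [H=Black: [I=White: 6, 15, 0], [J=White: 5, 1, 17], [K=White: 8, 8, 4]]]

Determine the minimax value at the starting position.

C (White): max(12, 1, 9) = 12
D (White): max(13, 18, 2) = 18
E (White): max(1, 14, 11) = 14
B (Black): min(12, 18, 14) = 12
G (White): max(7, 8, 6) = 8
F (Black): min(8, 1, 15) = 1
I (White): max(6, 15, 0) = 15
J (White): max(5, 1, 17) = 17
K (White): max(8, 8, 4) = 8
H (Black): min(15, 17, 8) = 8
Root (White): max(12, 1, 8) = 12

12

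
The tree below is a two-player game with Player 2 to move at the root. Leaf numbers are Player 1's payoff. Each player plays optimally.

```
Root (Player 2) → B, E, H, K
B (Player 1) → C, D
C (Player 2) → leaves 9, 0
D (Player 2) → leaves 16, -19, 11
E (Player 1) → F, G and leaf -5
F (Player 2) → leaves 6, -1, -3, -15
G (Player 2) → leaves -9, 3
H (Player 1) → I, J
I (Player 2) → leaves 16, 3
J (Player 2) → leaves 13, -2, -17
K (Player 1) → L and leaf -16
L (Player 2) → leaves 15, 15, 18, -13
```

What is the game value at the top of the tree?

-13

C (Player 2): min(9, 0) = 0
D (Player 2): min(16, -19, 11) = -19
B (Player 1): max(0, -19) = 0
F (Player 2): min(6, -1, -3, -15) = -15
G (Player 2): min(-9, 3) = -9
E (Player 1): max(-15, -9, -5) = -5
I (Player 2): min(16, 3) = 3
J (Player 2): min(13, -2, -17) = -17
H (Player 1): max(3, -17) = 3
L (Player 2): min(15, 15, 18, -13) = -13
K (Player 1): max(-13, -16) = -13
Root (Player 2): min(0, -5, 3, -13) = -13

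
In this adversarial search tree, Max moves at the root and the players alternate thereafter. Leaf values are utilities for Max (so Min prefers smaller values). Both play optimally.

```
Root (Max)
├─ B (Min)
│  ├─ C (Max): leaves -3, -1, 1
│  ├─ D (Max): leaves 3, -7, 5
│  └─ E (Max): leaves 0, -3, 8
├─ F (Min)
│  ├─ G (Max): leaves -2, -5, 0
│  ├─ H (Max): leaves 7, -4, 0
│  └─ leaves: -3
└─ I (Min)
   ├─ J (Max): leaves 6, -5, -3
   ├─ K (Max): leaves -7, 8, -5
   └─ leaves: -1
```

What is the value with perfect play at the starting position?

1

C (Max): max(-3, -1, 1) = 1
D (Max): max(3, -7, 5) = 5
E (Max): max(0, -3, 8) = 8
B (Min): min(1, 5, 8) = 1
G (Max): max(-2, -5, 0) = 0
H (Max): max(7, -4, 0) = 7
F (Min): min(0, 7, -3) = -3
J (Max): max(6, -5, -3) = 6
K (Max): max(-7, 8, -5) = 8
I (Min): min(6, 8, -1) = -1
Root (Max): max(1, -3, -1) = 1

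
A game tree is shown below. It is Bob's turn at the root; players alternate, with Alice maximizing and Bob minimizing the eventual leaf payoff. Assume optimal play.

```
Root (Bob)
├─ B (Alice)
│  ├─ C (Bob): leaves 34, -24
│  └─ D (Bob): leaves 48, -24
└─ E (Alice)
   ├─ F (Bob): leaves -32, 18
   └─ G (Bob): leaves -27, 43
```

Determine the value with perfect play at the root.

C (Bob): min(34, -24) = -24
D (Bob): min(48, -24) = -24
B (Alice): max(-24, -24) = -24
F (Bob): min(-32, 18) = -32
G (Bob): min(-27, 43) = -27
E (Alice): max(-32, -27) = -27
Root (Bob): min(-24, -27) = -27

-27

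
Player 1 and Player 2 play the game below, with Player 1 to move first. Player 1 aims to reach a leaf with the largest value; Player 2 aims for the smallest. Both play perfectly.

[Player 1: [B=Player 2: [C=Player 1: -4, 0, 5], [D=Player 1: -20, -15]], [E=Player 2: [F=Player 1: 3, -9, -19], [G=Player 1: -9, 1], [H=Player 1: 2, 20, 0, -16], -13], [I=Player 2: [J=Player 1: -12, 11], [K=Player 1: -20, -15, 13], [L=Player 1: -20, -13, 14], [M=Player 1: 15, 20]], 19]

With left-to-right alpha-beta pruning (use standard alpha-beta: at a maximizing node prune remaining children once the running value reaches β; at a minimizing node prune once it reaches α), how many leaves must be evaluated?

22

C [α=-∞,β=+∞]: v=5
D [α=-∞,β=5]: v=-15
B [α=-∞,β=+∞]: v=-15
F [α=-15,β=+∞]: v=3
G [α=-15,β=3]: v=1
H [α=-15,β=1]: v=2 after child 1 ≥ β → β-cutoff, skip 3
E [α=-15,β=+∞]: v=-13
J [α=-13,β=+∞]: v=11
K [α=-13,β=11]: v=13
L [α=-13,β=11]: v=14
M [α=-13,β=11]: v=15 after child 1 ≥ β → β-cutoff, skip 1
I [α=-13,β=+∞]: v=11
Root [α=-∞,β=+∞]: v=19
Leaves evaluated: 22 of 26.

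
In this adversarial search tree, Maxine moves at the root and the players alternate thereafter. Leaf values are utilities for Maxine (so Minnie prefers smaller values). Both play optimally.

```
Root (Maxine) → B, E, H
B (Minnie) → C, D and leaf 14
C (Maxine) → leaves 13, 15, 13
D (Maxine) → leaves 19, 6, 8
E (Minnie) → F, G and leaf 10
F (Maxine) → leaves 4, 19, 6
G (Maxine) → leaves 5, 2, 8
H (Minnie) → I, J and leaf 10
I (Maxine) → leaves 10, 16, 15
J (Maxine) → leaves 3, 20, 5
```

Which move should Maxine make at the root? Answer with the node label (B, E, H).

C (Maxine): max(13, 15, 13) = 15
D (Maxine): max(19, 6, 8) = 19
B (Minnie): min(15, 19, 14) = 14
F (Maxine): max(4, 19, 6) = 19
G (Maxine): max(5, 2, 8) = 8
E (Minnie): min(19, 8, 10) = 8
I (Maxine): max(10, 16, 15) = 16
J (Maxine): max(3, 20, 5) = 20
H (Minnie): min(16, 20, 10) = 10
Root (Maxine): max(14, 8, 10) = 14
Maxine picks the child with the highest value: B (value 14).

B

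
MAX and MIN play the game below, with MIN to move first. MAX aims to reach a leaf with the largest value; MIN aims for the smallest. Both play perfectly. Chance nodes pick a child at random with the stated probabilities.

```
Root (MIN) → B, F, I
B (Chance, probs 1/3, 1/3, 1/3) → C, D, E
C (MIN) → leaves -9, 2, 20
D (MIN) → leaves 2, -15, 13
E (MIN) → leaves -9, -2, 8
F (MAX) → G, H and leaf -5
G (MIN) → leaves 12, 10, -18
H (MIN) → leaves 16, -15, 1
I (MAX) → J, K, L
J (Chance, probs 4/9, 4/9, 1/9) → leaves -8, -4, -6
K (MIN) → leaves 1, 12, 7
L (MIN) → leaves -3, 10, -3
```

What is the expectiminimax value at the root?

C (MIN): min(-9, 2, 20) = -9
D (MIN): min(2, -15, 13) = -15
E (MIN): min(-9, -2, 8) = -9
B (Chance): 1/3·-9 + 1/3·-15 + 1/3·-9 = -11
G (MIN): min(12, 10, -18) = -18
H (MIN): min(16, -15, 1) = -15
F (MAX): max(-18, -15, -5) = -5
J (Chance): 4/9·-8 + 4/9·-4 + 1/9·-6 = -6
K (MIN): min(1, 12, 7) = 1
L (MIN): min(-3, 10, -3) = -3
I (MAX): max(-6, 1, -3) = 1
Root (MIN): min(-11, -5, 1) = -11

-11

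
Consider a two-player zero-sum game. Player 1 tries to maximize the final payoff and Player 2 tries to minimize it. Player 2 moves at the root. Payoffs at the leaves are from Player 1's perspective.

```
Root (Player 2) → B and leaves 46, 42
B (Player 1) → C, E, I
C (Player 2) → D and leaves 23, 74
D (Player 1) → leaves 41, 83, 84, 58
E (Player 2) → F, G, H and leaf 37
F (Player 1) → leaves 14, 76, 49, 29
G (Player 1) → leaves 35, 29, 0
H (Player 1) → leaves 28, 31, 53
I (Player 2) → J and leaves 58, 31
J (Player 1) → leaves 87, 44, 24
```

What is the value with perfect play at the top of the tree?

D (Player 1): max(41, 83, 84, 58) = 84
C (Player 2): min(84, 23, 74) = 23
F (Player 1): max(14, 76, 49, 29) = 76
G (Player 1): max(35, 29, 0) = 35
H (Player 1): max(28, 31, 53) = 53
E (Player 2): min(76, 35, 53, 37) = 35
J (Player 1): max(87, 44, 24) = 87
I (Player 2): min(87, 58, 31) = 31
B (Player 1): max(23, 35, 31) = 35
Root (Player 2): min(35, 46, 42) = 35

35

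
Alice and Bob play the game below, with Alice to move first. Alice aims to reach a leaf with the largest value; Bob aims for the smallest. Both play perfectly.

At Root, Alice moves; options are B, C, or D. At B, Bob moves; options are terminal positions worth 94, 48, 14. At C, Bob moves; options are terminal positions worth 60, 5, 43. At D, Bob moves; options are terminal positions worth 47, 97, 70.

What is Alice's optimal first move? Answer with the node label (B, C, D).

B (Bob): min(94, 48, 14) = 14
C (Bob): min(60, 5, 43) = 5
D (Bob): min(47, 97, 70) = 47
Root (Alice): max(14, 5, 47) = 47
Alice picks the child with the highest value: D (value 47).

D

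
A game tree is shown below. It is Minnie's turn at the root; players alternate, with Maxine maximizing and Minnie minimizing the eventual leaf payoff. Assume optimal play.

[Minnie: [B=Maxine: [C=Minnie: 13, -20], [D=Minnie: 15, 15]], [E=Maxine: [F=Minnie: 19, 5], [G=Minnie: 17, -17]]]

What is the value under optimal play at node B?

15

C: min(13, -20) = -20
D: min(15, 15) = 15
B: max(-20, 15) = 15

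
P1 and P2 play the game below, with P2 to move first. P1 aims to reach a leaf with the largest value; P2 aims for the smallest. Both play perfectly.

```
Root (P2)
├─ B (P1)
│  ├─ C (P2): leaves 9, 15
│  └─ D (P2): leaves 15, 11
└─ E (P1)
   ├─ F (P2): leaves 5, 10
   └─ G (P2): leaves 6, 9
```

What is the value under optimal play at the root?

C (P2): min(9, 15) = 9
D (P2): min(15, 11) = 11
B (P1): max(9, 11) = 11
F (P2): min(5, 10) = 5
G (P2): min(6, 9) = 6
E (P1): max(5, 6) = 6
Root (P2): min(11, 6) = 6

6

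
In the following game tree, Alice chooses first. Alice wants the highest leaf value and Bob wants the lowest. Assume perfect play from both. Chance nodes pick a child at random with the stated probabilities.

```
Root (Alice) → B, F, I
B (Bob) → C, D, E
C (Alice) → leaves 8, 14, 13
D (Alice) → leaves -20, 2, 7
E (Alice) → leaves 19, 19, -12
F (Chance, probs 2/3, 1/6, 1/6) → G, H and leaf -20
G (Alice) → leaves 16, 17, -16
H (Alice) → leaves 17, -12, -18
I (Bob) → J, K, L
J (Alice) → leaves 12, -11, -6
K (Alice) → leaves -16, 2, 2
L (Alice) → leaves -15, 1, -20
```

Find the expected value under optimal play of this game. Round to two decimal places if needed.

C (Alice): max(8, 14, 13) = 14
D (Alice): max(-20, 2, 7) = 7
E (Alice): max(19, 19, -12) = 19
B (Bob): min(14, 7, 19) = 7
G (Alice): max(16, 17, -16) = 17
H (Alice): max(17, -12, -18) = 17
F (Chance): 2/3·17 + 1/6·17 + 1/6·-20 = 10.83
J (Alice): max(12, -11, -6) = 12
K (Alice): max(-16, 2, 2) = 2
L (Alice): max(-15, 1, -20) = 1
I (Bob): min(12, 2, 1) = 1
Root (Alice): max(7, 10.83, 1) = 10.83

10.83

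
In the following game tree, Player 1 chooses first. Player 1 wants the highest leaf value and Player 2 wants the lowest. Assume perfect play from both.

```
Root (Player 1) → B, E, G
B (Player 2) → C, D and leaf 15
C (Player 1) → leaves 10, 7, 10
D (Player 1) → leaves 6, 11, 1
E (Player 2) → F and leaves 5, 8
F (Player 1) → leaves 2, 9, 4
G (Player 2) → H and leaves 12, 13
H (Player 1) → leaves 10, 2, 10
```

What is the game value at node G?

H: max(10, 2, 10) = 10
G: min(10, 12, 13) = 10

10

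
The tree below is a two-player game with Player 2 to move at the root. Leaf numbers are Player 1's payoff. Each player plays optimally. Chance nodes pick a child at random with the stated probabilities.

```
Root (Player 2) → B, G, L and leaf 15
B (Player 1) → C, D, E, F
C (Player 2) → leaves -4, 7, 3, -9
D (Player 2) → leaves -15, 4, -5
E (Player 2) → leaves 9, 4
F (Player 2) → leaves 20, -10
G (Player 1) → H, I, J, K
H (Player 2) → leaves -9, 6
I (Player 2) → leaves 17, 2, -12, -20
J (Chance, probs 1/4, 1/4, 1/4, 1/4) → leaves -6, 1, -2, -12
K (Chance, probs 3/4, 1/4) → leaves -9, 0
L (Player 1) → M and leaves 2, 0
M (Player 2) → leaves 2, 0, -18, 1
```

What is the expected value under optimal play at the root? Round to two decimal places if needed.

-4.75

C (Player 2): min(-4, 7, 3, -9) = -9
D (Player 2): min(-15, 4, -5) = -15
E (Player 2): min(9, 4) = 4
F (Player 2): min(20, -10) = -10
B (Player 1): max(-9, -15, 4, -10) = 4
H (Player 2): min(-9, 6) = -9
I (Player 2): min(17, 2, -12, -20) = -20
J (Chance): 1/4·-6 + 1/4·1 + 1/4·-2 + 1/4·-12 = -4.75
K (Chance): 3/4·-9 + 1/4·0 = -6.75
G (Player 1): max(-9, -20, -4.75, -6.75) = -4.75
M (Player 2): min(2, 0, -18, 1) = -18
L (Player 1): max(-18, 2, 0) = 2
Root (Player 2): min(4, -4.75, 2, 15) = -4.75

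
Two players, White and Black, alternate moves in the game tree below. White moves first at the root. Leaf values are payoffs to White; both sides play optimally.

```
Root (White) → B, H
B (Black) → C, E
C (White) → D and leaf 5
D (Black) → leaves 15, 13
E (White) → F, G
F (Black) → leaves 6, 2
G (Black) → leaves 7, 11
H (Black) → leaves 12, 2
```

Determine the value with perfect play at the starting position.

7

D (Black): min(15, 13) = 13
C (White): max(13, 5) = 13
F (Black): min(6, 2) = 2
G (Black): min(7, 11) = 7
E (White): max(2, 7) = 7
B (Black): min(13, 7) = 7
H (Black): min(12, 2) = 2
Root (White): max(7, 2) = 7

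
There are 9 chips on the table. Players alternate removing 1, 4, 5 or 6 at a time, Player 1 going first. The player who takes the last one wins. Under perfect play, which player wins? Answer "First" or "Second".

i:   0  1  2  3  4  5  6  7  8  9
     L  W  L  W  W  W  W  W  W  L
Position 9 is L, so the second player wins.

Second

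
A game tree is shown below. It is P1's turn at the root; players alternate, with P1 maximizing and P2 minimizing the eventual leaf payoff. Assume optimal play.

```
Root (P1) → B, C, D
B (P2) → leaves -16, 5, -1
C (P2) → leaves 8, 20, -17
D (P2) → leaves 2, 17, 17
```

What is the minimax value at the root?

2

B (P2): min(-16, 5, -1) = -16
C (P2): min(8, 20, -17) = -17
D (P2): min(2, 17, 17) = 2
Root (P1): max(-16, -17, 2) = 2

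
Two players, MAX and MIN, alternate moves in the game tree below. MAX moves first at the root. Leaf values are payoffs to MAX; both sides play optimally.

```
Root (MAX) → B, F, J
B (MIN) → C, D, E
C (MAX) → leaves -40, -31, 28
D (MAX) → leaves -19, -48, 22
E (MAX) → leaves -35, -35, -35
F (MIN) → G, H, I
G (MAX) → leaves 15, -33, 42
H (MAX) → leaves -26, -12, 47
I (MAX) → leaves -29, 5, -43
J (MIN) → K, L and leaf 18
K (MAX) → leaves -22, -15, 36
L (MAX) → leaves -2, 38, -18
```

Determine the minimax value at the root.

18

C (MAX): max(-40, -31, 28) = 28
D (MAX): max(-19, -48, 22) = 22
E (MAX): max(-35, -35, -35) = -35
B (MIN): min(28, 22, -35) = -35
G (MAX): max(15, -33, 42) = 42
H (MAX): max(-26, -12, 47) = 47
I (MAX): max(-29, 5, -43) = 5
F (MIN): min(42, 47, 5) = 5
K (MAX): max(-22, -15, 36) = 36
L (MAX): max(-2, 38, -18) = 38
J (MIN): min(36, 38, 18) = 18
Root (MAX): max(-35, 5, 18) = 18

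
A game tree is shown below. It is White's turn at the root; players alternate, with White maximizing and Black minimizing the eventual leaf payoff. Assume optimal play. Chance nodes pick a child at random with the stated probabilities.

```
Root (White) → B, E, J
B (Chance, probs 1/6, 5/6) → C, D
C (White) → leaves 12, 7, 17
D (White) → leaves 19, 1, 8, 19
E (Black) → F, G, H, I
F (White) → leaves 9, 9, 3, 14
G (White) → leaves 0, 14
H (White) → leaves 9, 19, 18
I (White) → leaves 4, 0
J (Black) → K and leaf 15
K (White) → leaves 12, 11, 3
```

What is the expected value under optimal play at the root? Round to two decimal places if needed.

18.67

C (White): max(12, 7, 17) = 17
D (White): max(19, 1, 8, 19) = 19
B (Chance): 1/6·17 + 5/6·19 = 18.67
F (White): max(9, 9, 3, 14) = 14
G (White): max(0, 14) = 14
H (White): max(9, 19, 18) = 19
I (White): max(4, 0) = 4
E (Black): min(14, 14, 19, 4) = 4
K (White): max(12, 11, 3) = 12
J (Black): min(12, 15) = 12
Root (White): max(18.67, 4, 12) = 18.67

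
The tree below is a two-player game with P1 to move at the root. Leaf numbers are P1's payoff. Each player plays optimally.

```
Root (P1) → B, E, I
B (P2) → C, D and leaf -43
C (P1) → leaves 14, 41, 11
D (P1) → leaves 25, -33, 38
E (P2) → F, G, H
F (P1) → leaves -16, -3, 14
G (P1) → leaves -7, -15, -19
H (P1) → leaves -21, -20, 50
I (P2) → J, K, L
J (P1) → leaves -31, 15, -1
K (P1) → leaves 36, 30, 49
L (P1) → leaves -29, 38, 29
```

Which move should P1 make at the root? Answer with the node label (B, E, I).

C (P1): max(14, 41, 11) = 41
D (P1): max(25, -33, 38) = 38
B (P2): min(41, 38, -43) = -43
F (P1): max(-16, -3, 14) = 14
G (P1): max(-7, -15, -19) = -7
H (P1): max(-21, -20, 50) = 50
E (P2): min(14, -7, 50) = -7
J (P1): max(-31, 15, -1) = 15
K (P1): max(36, 30, 49) = 49
L (P1): max(-29, 38, 29) = 38
I (P2): min(15, 49, 38) = 15
Root (P1): max(-43, -7, 15) = 15
P1 picks the child with the highest value: I (value 15).

I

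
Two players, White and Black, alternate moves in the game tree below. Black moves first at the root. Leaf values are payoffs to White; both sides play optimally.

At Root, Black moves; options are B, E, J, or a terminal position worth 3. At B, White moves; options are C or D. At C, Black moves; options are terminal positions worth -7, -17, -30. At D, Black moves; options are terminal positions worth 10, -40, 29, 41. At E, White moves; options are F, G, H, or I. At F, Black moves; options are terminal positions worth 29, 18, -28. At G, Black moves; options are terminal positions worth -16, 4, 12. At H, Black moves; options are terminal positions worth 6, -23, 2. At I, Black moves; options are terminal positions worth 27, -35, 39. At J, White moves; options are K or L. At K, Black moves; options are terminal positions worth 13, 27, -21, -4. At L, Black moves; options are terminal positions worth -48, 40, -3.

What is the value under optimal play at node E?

-16

F: min(29, 18, -28) = -28
G: min(-16, 4, 12) = -16
H: min(6, -23, 2) = -23
I: min(27, -35, 39) = -35
E: max(-28, -16, -23, -35) = -16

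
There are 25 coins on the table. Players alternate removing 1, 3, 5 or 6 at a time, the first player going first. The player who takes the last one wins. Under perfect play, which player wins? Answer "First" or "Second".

First

Mark each pile size as W (mover wins) or L (mover loses):
i:   0  1  2  3  4  5  6  7  8  9 10 11 12 13 14 15 16 17 18 19 20 21 22 23 24 25
     L  W  L  W  L  W  W  W  W  W  W  L  W  L  W  L  W  W  W  W  W  W  L  W  L  W
Position 25 is W, so the first player wins.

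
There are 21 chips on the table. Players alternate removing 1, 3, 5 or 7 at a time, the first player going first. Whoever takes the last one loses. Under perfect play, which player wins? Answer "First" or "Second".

Second

i:   0  1  2  3  4  5  6  7  8  9 10 11 12 13 14 15 16 17 18 19 20 21
     W  L  W  L  W  L  W  L  W  L  W  L  W  L  W  L  W  L  W  L  W  L
Position 21 is L, so the second player wins.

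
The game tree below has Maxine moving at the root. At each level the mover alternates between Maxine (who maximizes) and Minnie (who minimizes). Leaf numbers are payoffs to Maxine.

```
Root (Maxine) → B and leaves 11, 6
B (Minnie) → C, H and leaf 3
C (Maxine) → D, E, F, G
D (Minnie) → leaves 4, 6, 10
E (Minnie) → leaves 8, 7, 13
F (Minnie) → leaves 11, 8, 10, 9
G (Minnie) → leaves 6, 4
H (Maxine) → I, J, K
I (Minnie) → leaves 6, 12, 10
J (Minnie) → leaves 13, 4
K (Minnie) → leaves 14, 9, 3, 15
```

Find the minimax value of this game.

D (Minnie): min(4, 6, 10) = 4
E (Minnie): min(8, 7, 13) = 7
F (Minnie): min(11, 8, 10, 9) = 8
G (Minnie): min(6, 4) = 4
C (Maxine): max(4, 7, 8, 4) = 8
I (Minnie): min(6, 12, 10) = 6
J (Minnie): min(13, 4) = 4
K (Minnie): min(14, 9, 3, 15) = 3
H (Maxine): max(6, 4, 3) = 6
B (Minnie): min(8, 6, 3) = 3
Root (Maxine): max(3, 11, 6) = 11

11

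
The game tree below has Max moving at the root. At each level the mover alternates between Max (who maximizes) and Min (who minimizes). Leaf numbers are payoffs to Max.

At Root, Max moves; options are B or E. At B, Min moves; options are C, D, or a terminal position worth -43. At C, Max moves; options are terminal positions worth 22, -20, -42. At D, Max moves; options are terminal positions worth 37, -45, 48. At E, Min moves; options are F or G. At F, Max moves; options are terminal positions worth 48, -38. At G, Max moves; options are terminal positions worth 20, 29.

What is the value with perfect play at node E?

29

F: max(48, -38) = 48
G: max(20, 29) = 29
E: min(48, 29) = 29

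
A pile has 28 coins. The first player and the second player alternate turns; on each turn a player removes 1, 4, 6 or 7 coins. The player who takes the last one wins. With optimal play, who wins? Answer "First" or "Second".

Compute winning (W) and losing (L) positions by backward induction:
i:   0  1  2  3  4  5  6  7  8  9 10 11 12 13 14 15 16 17 18 19 20 21 22 23 24 25 26 27 28
     L  W  L  W  W  L  W  W  W  W  L  W  W  L  W  L  W  W  L  W  W  W  W  L  W  W  L  W  L
Position 28 is L, so the second player wins.

Second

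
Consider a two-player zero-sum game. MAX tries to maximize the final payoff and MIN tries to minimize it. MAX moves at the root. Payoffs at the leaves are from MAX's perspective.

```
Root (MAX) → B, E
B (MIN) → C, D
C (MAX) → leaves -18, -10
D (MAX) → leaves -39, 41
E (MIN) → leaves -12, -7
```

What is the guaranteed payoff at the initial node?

-10

C (MAX): max(-18, -10) = -10
D (MAX): max(-39, 41) = 41
B (MIN): min(-10, 41) = -10
E (MIN): min(-12, -7) = -12
Root (MAX): max(-10, -12) = -10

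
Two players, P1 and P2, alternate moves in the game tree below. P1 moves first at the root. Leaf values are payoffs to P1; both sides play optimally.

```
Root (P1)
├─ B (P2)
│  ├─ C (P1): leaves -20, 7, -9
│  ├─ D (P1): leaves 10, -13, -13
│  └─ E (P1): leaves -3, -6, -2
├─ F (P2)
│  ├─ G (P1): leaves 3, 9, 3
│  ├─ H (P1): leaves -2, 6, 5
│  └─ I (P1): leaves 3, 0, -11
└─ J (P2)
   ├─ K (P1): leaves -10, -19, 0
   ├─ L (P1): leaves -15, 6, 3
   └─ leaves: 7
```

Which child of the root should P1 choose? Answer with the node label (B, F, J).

F

C (P1): max(-20, 7, -9) = 7
D (P1): max(10, -13, -13) = 10
E (P1): max(-3, -6, -2) = -2
B (P2): min(7, 10, -2) = -2
G (P1): max(3, 9, 3) = 9
H (P1): max(-2, 6, 5) = 6
I (P1): max(3, 0, -11) = 3
F (P2): min(9, 6, 3) = 3
K (P1): max(-10, -19, 0) = 0
L (P1): max(-15, 6, 3) = 6
J (P2): min(0, 6, 7) = 0
Root (P1): max(-2, 3, 0) = 3
P1 picks the child with the highest value: F (value 3).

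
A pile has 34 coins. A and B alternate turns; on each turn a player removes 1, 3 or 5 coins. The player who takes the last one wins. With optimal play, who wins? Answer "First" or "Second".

Second

Mark each pile size as W (mover wins) or L (mover loses):
i:   0  1  2  3  4  5  6  7  8  9 10 11 12 13 14 15 16 17 18 19 20 21 22 23 24 25 26 27 28 29 30 31 32 33 34
     L  W  L  W  L  W  L  W  L  W  L  W  L  W  L  W  L  W  L  W  L  W  L  W  L  W  L  W  L  W  L  W  L  W  L
Position 34 is L, so the second player wins.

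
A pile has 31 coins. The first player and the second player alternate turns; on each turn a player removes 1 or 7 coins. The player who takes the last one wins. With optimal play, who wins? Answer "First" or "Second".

Mark each pile size as W (mover wins) or L (mover loses):
i:   0  1  2  3  4  5  6  7  8  9 10 11 12 13 14 15 16 17 18 19 20 21 22 23 24 25 26 27 28 29 30 31
     L  W  L  W  L  W  L  W  L  W  L  W  L  W  L  W  L  W  L  W  L  W  L  W  L  W  L  W  L  W  L  W
Position 31 is W, so the first player wins.

First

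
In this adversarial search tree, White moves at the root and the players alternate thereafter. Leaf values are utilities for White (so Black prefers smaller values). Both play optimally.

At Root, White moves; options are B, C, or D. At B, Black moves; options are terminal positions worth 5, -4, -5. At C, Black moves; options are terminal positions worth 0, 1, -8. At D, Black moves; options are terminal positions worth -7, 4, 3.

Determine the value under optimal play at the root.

B (Black): min(5, -4, -5) = -5
C (Black): min(0, 1, -8) = -8
D (Black): min(-7, 4, 3) = -7
Root (White): max(-5, -8, -7) = -5

-5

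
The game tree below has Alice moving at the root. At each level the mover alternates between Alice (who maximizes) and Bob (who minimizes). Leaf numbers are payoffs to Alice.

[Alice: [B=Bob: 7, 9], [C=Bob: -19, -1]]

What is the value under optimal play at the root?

7

B (Bob): min(7, 9) = 7
C (Bob): min(-19, -1) = -19
Root (Alice): max(7, -19) = 7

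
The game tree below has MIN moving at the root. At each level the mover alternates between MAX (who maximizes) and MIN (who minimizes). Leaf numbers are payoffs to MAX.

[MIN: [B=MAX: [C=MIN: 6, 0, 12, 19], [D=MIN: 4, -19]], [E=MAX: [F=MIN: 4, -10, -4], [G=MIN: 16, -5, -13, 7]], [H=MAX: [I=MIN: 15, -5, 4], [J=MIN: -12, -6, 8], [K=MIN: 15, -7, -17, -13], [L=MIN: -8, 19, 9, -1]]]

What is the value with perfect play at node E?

F: min(4, -10, -4) = -10
G: min(16, -5, -13, 7) = -13
E: max(-10, -13) = -10

-10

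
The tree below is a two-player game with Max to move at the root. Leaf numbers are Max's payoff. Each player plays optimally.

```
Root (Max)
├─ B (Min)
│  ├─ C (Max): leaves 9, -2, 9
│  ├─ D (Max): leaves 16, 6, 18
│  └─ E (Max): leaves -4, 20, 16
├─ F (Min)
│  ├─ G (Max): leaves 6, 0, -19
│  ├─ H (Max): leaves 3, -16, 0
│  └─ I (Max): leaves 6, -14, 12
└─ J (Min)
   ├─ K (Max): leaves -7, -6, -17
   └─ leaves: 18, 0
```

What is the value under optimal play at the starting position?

9

C (Max): max(9, -2, 9) = 9
D (Max): max(16, 6, 18) = 18
E (Max): max(-4, 20, 16) = 20
B (Min): min(9, 18, 20) = 9
G (Max): max(6, 0, -19) = 6
H (Max): max(3, -16, 0) = 3
I (Max): max(6, -14, 12) = 12
F (Min): min(6, 3, 12) = 3
K (Max): max(-7, -6, -17) = -6
J (Min): min(-6, 18, 0) = -6
Root (Max): max(9, 3, -6) = 9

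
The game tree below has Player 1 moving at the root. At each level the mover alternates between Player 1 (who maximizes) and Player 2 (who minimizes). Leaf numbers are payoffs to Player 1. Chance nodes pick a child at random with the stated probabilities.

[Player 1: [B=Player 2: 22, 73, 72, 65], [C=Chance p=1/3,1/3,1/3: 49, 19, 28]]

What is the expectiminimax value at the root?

B (Player 2): min(22, 73, 72, 65) = 22
C (Chance): 1/3·49 + 1/3·19 + 1/3·28 = 32
Root (Player 1): max(22, 32) = 32

32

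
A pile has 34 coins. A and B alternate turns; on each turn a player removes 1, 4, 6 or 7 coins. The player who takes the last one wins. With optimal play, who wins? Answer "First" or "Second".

First

Compute winning (W) and losing (L) positions by backward induction:
i:   0  1  2  3  4  5  6  7  8  9 10 11 12 13 14 15 16 17 18 19 20 21 22 23 24 25 26 27 28 29 30 31 32 33 34
     L  W  L  W  W  L  W  W  W  W  L  W  W  L  W  L  W  W  L  W  W  W  W  L  W  W  L  W  L  W  W  L  W  W  W
Position 34 is W, so the first player wins.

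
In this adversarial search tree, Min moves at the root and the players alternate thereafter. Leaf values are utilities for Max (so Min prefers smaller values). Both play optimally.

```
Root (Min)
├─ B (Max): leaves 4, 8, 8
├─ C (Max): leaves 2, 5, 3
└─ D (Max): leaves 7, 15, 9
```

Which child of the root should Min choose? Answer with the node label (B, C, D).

C

B (Max): max(4, 8, 8) = 8
C (Max): max(2, 5, 3) = 5
D (Max): max(7, 15, 9) = 15
Root (Min): min(8, 5, 15) = 5
Min picks the child with the lowest value: C (value 5).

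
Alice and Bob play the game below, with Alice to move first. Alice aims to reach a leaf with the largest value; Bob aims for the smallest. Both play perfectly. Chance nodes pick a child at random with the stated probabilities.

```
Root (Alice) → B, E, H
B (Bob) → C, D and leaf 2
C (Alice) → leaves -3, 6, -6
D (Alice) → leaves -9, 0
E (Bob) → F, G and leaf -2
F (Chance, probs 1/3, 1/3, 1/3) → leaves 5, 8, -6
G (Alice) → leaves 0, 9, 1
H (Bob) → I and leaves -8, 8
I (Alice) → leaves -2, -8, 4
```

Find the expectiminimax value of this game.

C (Alice): max(-3, 6, -6) = 6
D (Alice): max(-9, 0) = 0
B (Bob): min(6, 0, 2) = 0
F (Chance): 1/3·5 + 1/3·8 + 1/3·-6 = 2.33
G (Alice): max(0, 9, 1) = 9
E (Bob): min(2.33, 9, -2) = -2
I (Alice): max(-2, -8, 4) = 4
H (Bob): min(4, -8, 8) = -8
Root (Alice): max(0, -2, -8) = 0

0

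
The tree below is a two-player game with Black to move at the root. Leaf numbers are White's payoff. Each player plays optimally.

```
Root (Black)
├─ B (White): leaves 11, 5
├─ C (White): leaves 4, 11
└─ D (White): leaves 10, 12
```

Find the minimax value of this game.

B (White): max(11, 5) = 11
C (White): max(4, 11) = 11
D (White): max(10, 12) = 12
Root (Black): min(11, 11, 12) = 11

11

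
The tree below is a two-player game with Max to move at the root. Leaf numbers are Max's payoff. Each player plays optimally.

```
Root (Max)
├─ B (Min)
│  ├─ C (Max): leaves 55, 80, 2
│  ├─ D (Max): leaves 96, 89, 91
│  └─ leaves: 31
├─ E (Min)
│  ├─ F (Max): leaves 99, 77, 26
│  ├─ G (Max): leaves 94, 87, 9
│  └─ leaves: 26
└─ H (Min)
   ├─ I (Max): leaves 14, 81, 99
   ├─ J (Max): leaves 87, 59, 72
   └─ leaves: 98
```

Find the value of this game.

87

C (Max): max(55, 80, 2) = 80
D (Max): max(96, 89, 91) = 96
B (Min): min(80, 96, 31) = 31
F (Max): max(99, 77, 26) = 99
G (Max): max(94, 87, 9) = 94
E (Min): min(99, 94, 26) = 26
I (Max): max(14, 81, 99) = 99
J (Max): max(87, 59, 72) = 87
H (Min): min(99, 87, 98) = 87
Root (Max): max(31, 26, 87) = 87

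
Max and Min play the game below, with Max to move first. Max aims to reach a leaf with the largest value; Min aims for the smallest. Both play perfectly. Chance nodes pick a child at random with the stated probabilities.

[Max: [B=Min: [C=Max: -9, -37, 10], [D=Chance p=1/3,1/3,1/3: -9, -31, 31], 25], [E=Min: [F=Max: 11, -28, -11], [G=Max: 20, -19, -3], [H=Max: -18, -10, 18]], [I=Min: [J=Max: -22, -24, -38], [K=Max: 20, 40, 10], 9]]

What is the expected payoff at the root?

11

C (Max): max(-9, -37, 10) = 10
D (Chance): 1/3·-9 + 1/3·-31 + 1/3·31 = -3
B (Min): min(10, -3, 25) = -3
F (Max): max(11, -28, -11) = 11
G (Max): max(20, -19, -3) = 20
H (Max): max(-18, -10, 18) = 18
E (Min): min(11, 20, 18) = 11
J (Max): max(-22, -24, -38) = -22
K (Max): max(20, 40, 10) = 40
I (Min): min(-22, 40, 9) = -22
Root (Max): max(-3, 11, -22) = 11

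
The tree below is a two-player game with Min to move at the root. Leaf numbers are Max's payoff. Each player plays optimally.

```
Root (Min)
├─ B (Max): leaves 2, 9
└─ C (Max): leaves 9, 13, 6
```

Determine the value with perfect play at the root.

9

B (Max): max(2, 9) = 9
C (Max): max(9, 13, 6) = 13
Root (Min): min(9, 13) = 9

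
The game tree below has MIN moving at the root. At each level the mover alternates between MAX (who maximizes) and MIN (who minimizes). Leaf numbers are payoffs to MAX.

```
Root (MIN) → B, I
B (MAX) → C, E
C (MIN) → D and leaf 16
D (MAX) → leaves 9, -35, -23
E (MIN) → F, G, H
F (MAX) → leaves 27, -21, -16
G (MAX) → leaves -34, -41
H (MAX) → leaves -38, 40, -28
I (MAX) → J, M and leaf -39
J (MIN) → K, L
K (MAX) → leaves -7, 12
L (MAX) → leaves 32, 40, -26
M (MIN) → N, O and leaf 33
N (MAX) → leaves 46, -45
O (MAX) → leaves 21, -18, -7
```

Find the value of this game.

D (MAX): max(9, -35, -23) = 9
C (MIN): min(9, 16) = 9
F (MAX): max(27, -21, -16) = 27
G (MAX): max(-34, -41) = -34
H (MAX): max(-38, 40, -28) = 40
E (MIN): min(27, -34, 40) = -34
B (MAX): max(9, -34) = 9
K (MAX): max(-7, 12) = 12
L (MAX): max(32, 40, -26) = 40
J (MIN): min(12, 40) = 12
N (MAX): max(46, -45) = 46
O (MAX): max(21, -18, -7) = 21
M (MIN): min(46, 21, 33) = 21
I (MAX): max(12, 21, -39) = 21
Root (MIN): min(9, 21) = 9

9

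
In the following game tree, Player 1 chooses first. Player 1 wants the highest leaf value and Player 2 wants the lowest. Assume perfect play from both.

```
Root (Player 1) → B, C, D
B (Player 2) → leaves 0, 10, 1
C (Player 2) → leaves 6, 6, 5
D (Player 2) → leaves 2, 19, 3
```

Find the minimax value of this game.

5

B (Player 2): min(0, 10, 1) = 0
C (Player 2): min(6, 6, 5) = 5
D (Player 2): min(2, 19, 3) = 2
Root (Player 1): max(0, 5, 2) = 5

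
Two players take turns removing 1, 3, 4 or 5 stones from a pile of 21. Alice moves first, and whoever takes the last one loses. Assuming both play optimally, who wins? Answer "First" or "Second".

Mark each pile size as W (mover wins) or L (mover loses):
i:   0  1  2  3  4  5  6  7  8  9 10 11 12 13 14 15 16 17 18 19 20 21
     W  L  W  L  W  W  W  W  W  L  W  L  W  W  W  W  W  L  W  L  W  W
Position 21 is W, so the first player wins.

First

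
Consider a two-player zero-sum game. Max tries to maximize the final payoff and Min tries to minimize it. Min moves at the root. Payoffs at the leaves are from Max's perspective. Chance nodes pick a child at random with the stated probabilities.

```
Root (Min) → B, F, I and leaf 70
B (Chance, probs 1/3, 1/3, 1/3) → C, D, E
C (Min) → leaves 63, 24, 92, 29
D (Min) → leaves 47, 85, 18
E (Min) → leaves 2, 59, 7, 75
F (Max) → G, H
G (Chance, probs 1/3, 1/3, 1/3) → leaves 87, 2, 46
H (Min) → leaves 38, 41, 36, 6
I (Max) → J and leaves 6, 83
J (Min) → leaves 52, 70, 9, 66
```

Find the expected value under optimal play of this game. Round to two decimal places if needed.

C (Min): min(63, 24, 92, 29) = 24
D (Min): min(47, 85, 18) = 18
E (Min): min(2, 59, 7, 75) = 2
B (Chance): 1/3·24 + 1/3·18 + 1/3·2 = 14.67
G (Chance): 1/3·87 + 1/3·2 + 1/3·46 = 45
H (Min): min(38, 41, 36, 6) = 6
F (Max): max(45, 6) = 45
J (Min): min(52, 70, 9, 66) = 9
I (Max): max(9, 6, 83) = 83
Root (Min): min(14.67, 45, 83, 70) = 14.67

14.67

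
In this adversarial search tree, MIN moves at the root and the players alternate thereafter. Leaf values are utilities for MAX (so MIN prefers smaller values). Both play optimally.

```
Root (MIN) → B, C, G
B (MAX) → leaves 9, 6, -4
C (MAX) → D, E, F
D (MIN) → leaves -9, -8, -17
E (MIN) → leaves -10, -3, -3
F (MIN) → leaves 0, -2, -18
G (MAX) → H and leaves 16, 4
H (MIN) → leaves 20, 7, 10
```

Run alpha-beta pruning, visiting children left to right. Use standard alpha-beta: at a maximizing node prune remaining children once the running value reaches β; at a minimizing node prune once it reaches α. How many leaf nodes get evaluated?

15

B [α=-∞,β=+∞]: v=9
D [α=-∞,β=9]: v=-17
E [α=-17,β=9]: v=-10
F [α=-10,β=9]: v=-18
C [α=-∞,β=9]: v=-10
H [α=-∞,β=-10]: v=7
G [α=-∞,β=-10]: v=7 after child 1 ≥ β → β-cutoff, skip 2
Root [α=-∞,β=+∞]: v=-10
Leaves evaluated: 15 of 17.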